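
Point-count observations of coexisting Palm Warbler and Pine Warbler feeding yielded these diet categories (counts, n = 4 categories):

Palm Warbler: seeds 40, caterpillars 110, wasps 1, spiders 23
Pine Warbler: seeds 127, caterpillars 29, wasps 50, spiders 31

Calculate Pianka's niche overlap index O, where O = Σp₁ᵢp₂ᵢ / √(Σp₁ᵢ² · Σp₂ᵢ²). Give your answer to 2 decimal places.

Proportions for Palm Warbler (n=174): 40/174=0.2299, 110/174=0.6322, 1/174=0.0057, 23/174=0.1322
Proportions for Pine Warbler (n=237): 127/237=0.5359, 29/237=0.1224, 50/237=0.2110, 31/237=0.1308
Σ p₁ᵢp₂ᵢ = 0.123203 + 0.077381 + 0.001203 + 0.017292 = 0.219079
Σp_1ᵢ² = 0.2299² + 0.6322² + 0.0057² + 0.1322² = 0.052854 + 0.399677 + 0.000032 + 0.017477 = 0.470040
Σp_2ᵢ² = 0.5359² + 0.1224² + 0.2110² + 0.1308² = 0.287189 + 0.014982 + 0.044521 + 0.017109 = 0.363801
O = 0.219079 / √(0.470040 × 0.363801) = 0.219079 / 0.4135227 = 0.5298

0.53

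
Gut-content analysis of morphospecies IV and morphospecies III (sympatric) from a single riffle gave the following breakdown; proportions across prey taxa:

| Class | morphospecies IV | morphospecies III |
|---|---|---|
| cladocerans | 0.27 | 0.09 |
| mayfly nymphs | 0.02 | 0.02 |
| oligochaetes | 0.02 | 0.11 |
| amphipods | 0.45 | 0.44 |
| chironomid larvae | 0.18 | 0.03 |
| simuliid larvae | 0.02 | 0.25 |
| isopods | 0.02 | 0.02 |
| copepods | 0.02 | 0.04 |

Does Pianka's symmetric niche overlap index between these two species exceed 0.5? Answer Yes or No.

Σ p₁ᵢp₂ᵢ = 0.0243 + 0.0004 + 0.0022 + 0.1980 + 0.0054 + 0.0050 + 0.0004 + 0.0008 = 0.2365
Σp_1ᵢ² = 0.27² + 0.02² + 0.02² + 0.45² + 0.18² + 0.02² + 0.02² + 0.02² = 0.0729 + 0.0004 + 0.0004 + 0.2025 + 0.0324 + 0.0004 + 0.0004 + 0.0004 = 0.3098
Σp_2ᵢ² = 0.09² + 0.02² + 0.11² + 0.44² + 0.03² + 0.25² + 0.02² + 0.04² = 0.0081 + 0.0004 + 0.0121 + 0.1936 + 0.0009 + 0.0625 + 0.0004 + 0.0016 = 0.2796
O = 0.2365 / √(0.3098 × 0.2796) = 0.2365 / 0.29431 = 0.8036
O = 0.8036 > 0.5 → Yes.

Yes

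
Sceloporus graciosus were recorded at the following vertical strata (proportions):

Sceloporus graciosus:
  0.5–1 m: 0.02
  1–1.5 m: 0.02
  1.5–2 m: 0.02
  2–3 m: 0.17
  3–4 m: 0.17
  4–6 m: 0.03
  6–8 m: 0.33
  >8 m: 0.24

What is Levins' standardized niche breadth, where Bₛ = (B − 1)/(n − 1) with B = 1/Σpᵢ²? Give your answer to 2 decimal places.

0.49

Σpᵢ² = 0.02² + 0.02² + 0.02² + 0.17² + 0.17² + 0.03² + 0.33² + 0.24² = 0.0004 + 0.0004 + 0.0004 + 0.0289 + 0.0289 + 0.0009 + 0.1089 + 0.0576 = 0.2264
B = 1 / 0.2264 = 4.4170
Bₛ = (B − 1)/(n − 1) = (4.4170 − 1)/(8 − 1) = 3.4170/7 = 0.4881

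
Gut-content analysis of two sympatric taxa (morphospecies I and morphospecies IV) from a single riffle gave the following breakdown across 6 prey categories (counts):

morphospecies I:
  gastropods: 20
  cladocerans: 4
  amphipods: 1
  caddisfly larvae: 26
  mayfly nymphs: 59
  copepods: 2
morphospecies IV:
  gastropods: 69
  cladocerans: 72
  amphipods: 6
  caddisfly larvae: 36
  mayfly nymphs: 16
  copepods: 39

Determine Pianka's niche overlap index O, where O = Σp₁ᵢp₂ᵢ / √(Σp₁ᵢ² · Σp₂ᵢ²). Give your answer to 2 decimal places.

0.47

Proportions for morphospecies I (n=112): 20/112=0.1786, 4/112=0.0357, 1/112=0.0089, 26/112=0.2321, 59/112=0.5268, 2/112=0.0179
Proportions for morphospecies IV (n=238): 69/238=0.2899, 72/238=0.3025, 6/238=0.0252, 36/238=0.1513, 16/238=0.0672, 39/238=0.1639
Σ p₁ᵢp₂ᵢ = 0.051776 + 0.010799 + 0.000224 + 0.035117 + 0.035401 + 0.002934 = 0.136251
Σp_1ᵢ² = 0.1786² + 0.0357² + 0.0089² + 0.2321² + 0.5268² + 0.0179² = 0.031898 + 0.001274 + 0.000079 + 0.053870 + 0.277518 + 0.000320 = 0.364959
Σp_2ᵢ² = 0.2899² + 0.3025² + 0.0252² + 0.1513² + 0.0672² + 0.1639² = 0.084042 + 0.091506 + 0.000635 + 0.022892 + 0.004516 + 0.026863 = 0.230454
O = 0.136251 / √(0.364959 × 0.230454) = 0.136251 / 0.2900108 = 0.4698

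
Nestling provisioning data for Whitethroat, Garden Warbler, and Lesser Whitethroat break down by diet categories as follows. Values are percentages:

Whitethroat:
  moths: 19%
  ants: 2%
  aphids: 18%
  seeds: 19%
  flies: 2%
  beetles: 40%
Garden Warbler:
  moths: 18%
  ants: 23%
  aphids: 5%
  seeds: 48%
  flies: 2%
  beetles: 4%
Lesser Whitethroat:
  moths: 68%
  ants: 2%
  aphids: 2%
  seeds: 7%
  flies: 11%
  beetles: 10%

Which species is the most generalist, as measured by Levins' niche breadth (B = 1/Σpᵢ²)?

Whitethroat

Convert percentages to proportions (divide by 100).
Σp_Whitᵢ² = 0.19² + 0.02² + 0.18² + 0.19² + 0.02² + 0.40² = 0.0361 + 0.0004 + 0.0324 + 0.0361 + 0.0004 + 0.1600 = 0.2654
B_Whit = 1 / 0.2654 = 3.7679
Σp_Gardᵢ² = 0.18² + 0.23² + 0.05² + 0.48² + 0.02² + 0.04² = 0.0324 + 0.0529 + 0.0025 + 0.2304 + 0.0004 + 0.0016 = 0.3202
B_Gard = 1 / 0.3202 = 3.1230
Σp_Lessᵢ² = 0.68² + 0.02² + 0.02² + 0.07² + 0.11² + 0.10² = 0.4624 + 0.0004 + 0.0004 + 0.0049 + 0.0121 + 0.0100 = 0.4902
B_Less = 1 / 0.4902 = 2.0400
Highest B → broadest niche (most generalist): Whitethroat (B = 3.77).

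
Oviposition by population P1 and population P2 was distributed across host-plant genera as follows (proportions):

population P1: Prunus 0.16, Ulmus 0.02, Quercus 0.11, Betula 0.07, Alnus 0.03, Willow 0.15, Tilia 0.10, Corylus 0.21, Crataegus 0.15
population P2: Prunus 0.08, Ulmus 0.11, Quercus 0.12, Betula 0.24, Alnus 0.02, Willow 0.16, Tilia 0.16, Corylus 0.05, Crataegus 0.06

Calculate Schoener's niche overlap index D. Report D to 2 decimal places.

0.66

Σ|p₁ᵢ − p₂ᵢ| = 0.08 + 0.09 + 0.01 + 0.17 + 0.01 + 0.01 + 0.06 + 0.16 + 0.09 = 0.68
D = 1 − ½ × 0.68 = 1 − 0.340 = 0.6600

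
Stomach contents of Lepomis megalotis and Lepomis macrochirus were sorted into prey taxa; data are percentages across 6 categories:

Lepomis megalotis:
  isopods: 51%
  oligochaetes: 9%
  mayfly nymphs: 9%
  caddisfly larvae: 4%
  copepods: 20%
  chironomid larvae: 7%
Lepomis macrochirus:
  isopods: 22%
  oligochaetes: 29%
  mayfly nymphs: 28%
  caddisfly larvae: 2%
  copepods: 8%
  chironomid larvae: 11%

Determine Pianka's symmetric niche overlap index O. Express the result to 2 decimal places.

Convert percentages to proportions (divide by 100).
Σ p₁ᵢp₂ᵢ = 0.1122 + 0.0261 + 0.0252 + 0.0008 + 0.0160 + 0.0077 = 0.1880
Σp_1ᵢ² = 0.51² + 0.09² + 0.09² + 0.04² + 0.20² + 0.07² = 0.2601 + 0.0081 + 0.0081 + 0.0016 + 0.0400 + 0.0049 = 0.3228
Σp_2ᵢ² = 0.22² + 0.29² + 0.28² + 0.02² + 0.08² + 0.11² = 0.0484 + 0.0841 + 0.0784 + 0.0004 + 0.0064 + 0.0121 = 0.2298
O = 0.1880 / √(0.3228 × 0.2298) = 0.1880 / 0.27236 = 0.6903

0.69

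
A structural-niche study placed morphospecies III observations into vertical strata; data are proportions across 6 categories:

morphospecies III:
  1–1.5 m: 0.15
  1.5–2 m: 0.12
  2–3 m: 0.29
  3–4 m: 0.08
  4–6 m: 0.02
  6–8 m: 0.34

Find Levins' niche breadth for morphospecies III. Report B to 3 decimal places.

4.108

Σpᵢ² = 0.15² + 0.12² + 0.29² + 0.08² + 0.02² + 0.34² = 0.0225 + 0.0144 + 0.0841 + 0.0064 + 0.0004 + 0.1156 = 0.2434
B = 1 / 0.2434 = 4.10846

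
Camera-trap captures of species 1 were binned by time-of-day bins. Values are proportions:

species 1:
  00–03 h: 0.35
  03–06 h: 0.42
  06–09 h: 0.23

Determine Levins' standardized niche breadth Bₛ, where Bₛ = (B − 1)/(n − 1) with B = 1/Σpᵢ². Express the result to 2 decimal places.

0.92

Σpᵢ² = 0.35² + 0.42² + 0.23² = 0.1225 + 0.1764 + 0.0529 = 0.3518
B = 1 / 0.3518 = 2.8425
Bₛ = (B − 1)/(n − 1) = (2.8425 − 1)/(3 − 1) = 1.8425/2 = 0.9213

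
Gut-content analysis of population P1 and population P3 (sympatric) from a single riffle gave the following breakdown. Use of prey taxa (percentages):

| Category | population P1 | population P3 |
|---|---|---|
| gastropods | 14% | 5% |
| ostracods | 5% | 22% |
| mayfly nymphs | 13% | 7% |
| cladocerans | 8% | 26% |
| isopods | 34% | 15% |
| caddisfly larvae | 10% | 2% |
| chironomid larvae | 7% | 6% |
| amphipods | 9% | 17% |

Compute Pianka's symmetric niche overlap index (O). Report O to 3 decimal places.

0.664

Convert percentages to proportions (divide by 100).
Σ p₁ᵢp₂ᵢ = 0.0070 + 0.0110 + 0.0091 + 0.0208 + 0.0510 + 0.0020 + 0.0042 + 0.0153 = 0.1204
Σp_1ᵢ² = 0.14² + 0.05² + 0.13² + 0.08² + 0.34² + 0.10² + 0.07² + 0.09² = 0.0196 + 0.0025 + 0.0169 + 0.0064 + 0.1156 + 0.0100 + 0.0049 + 0.0081 = 0.1840
Σp_2ᵢ² = 0.05² + 0.22² + 0.07² + 0.26² + 0.15² + 0.02² + 0.06² + 0.17² = 0.0025 + 0.0484 + 0.0049 + 0.0676 + 0.0225 + 0.0004 + 0.0036 + 0.0289 = 0.1788
O = 0.1204 / √(0.1840 × 0.1788) = 0.1204 / 0.181381 = 0.66380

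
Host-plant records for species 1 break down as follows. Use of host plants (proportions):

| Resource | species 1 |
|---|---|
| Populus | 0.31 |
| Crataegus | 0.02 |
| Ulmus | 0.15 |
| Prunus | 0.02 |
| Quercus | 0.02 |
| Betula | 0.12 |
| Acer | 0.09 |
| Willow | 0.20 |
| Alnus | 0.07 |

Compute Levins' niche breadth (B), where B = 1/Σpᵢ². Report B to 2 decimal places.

Σpᵢ² = 0.31² + 0.02² + 0.15² + 0.02² + 0.02² + 0.12² + 0.09² + 0.20² + 0.07² = 0.0961 + 0.0004 + 0.0225 + 0.0004 + 0.0004 + 0.0144 + 0.0081 + 0.0400 + 0.0049 = 0.1872
B = 1 / 0.1872 = 5.3419

5.34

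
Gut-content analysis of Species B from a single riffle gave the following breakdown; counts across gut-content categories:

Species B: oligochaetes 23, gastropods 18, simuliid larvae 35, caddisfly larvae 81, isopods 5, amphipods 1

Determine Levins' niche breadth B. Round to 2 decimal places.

Proportions for Species B (n=163): 23/163=0.1411, 18/163=0.1104, 35/163=0.2147, 81/163=0.4969, 5/163=0.0307, 1/163=0.0061
Σpᵢ² = 0.1411² + 0.1104² + 0.2147² + 0.4969² + 0.0307² + 0.0061² = 0.019909 + 0.012188 + 0.046096 + 0.246910 + 0.000942 + 0.000037 = 0.326082
B = 1 / 0.326082 = 3.0667

3.07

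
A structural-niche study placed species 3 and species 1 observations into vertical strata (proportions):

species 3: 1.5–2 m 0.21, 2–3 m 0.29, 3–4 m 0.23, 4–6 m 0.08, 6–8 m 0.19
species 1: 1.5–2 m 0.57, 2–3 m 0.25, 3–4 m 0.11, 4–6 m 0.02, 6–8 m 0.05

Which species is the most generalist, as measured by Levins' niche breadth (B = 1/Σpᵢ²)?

Σp_3ᵢ² = 0.21² + 0.29² + 0.23² + 0.08² + 0.19² = 0.0441 + 0.0841 + 0.0529 + 0.0064 + 0.0361 = 0.2236
B_3 = 1 / 0.2236 = 4.4723
Σp_1ᵢ² = 0.57² + 0.25² + 0.11² + 0.02² + 0.05² = 0.3249 + 0.0625 + 0.0121 + 0.0004 + 0.0025 = 0.4024
B_1 = 1 / 0.4024 = 2.4851
Highest B → broadest niche (most generalist): species 3 (B = 4.47).

species 3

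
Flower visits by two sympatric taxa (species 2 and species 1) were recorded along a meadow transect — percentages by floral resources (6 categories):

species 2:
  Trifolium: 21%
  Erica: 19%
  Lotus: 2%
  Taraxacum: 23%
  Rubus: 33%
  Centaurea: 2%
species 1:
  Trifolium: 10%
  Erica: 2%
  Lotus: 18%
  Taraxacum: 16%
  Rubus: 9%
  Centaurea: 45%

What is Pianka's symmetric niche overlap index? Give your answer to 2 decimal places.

0.40

Convert percentages to proportions (divide by 100).
Σ p₁ᵢp₂ᵢ = 0.0210 + 0.0038 + 0.0036 + 0.0368 + 0.0297 + 0.0090 = 0.1039
Σp_1ᵢ² = 0.21² + 0.19² + 0.02² + 0.23² + 0.33² + 0.02² = 0.0441 + 0.0361 + 0.0004 + 0.0529 + 0.1089 + 0.0004 = 0.2428
Σp_2ᵢ² = 0.10² + 0.02² + 0.18² + 0.16² + 0.09² + 0.45² = 0.0100 + 0.0004 + 0.0324 + 0.0256 + 0.0081 + 0.2025 = 0.2790
O = 0.1039 / √(0.2428 × 0.2790) = 0.1039 / 0.26027 = 0.3992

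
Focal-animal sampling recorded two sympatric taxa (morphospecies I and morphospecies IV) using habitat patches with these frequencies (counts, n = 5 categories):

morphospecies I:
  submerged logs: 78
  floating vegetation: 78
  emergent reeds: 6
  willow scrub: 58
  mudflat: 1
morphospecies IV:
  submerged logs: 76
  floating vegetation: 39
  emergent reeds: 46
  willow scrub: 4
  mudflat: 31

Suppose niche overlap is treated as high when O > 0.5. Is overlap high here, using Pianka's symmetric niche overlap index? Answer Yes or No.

Yes

Proportions for morphospecies I (n=221): 78/221=0.3529, 78/221=0.3529, 6/221=0.0271, 58/221=0.2624, 1/221=0.0045
Proportions for morphospecies IV (n=196): 76/196=0.3878, 39/196=0.1990, 46/196=0.2347, 4/196=0.0204, 31/196=0.1582
Σ p₁ᵢp₂ᵢ = 0.136855 + 0.070227 + 0.006360 + 0.005353 + 0.000712 = 0.219507
Σp_1ᵢ² = 0.3529² + 0.3529² + 0.0271² + 0.2624² + 0.0045² = 0.124538 + 0.124538 + 0.000734 + 0.068854 + 0.000020 = 0.318684
Σp_2ᵢ² = 0.3878² + 0.1990² + 0.2347² + 0.0204² + 0.1582² = 0.150389 + 0.039601 + 0.055084 + 0.000416 + 0.025027 = 0.270517
O = 0.219507 / √(0.318684 × 0.270517) = 0.219507 / 0.2936144 = 0.7476
O = 0.7476 > 0.5 → Yes.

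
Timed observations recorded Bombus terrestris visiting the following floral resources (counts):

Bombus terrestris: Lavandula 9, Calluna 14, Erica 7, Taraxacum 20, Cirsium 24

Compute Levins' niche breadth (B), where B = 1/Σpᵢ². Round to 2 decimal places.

4.21

Proportions for Bombus terrestris (n=74): 9/74=0.1216, 14/74=0.1892, 7/74=0.0946, 20/74=0.2703, 24/74=0.3243
Σpᵢ² = 0.1216² + 0.1892² + 0.0946² + 0.2703² + 0.3243² = 0.014787 + 0.035797 + 0.008949 + 0.073062 + 0.105170 = 0.237765
B = 1 / 0.237765 = 4.2058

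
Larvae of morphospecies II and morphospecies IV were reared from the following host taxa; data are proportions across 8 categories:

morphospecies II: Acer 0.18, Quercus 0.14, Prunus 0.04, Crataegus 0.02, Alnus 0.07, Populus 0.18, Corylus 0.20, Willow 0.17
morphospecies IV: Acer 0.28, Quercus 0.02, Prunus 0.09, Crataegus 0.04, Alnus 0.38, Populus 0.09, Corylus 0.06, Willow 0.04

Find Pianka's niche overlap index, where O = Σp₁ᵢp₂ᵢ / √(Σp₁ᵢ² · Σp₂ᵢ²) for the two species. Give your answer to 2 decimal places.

Σ p₁ᵢp₂ᵢ = 0.0504 + 0.0028 + 0.0036 + 0.0008 + 0.0266 + 0.0162 + 0.0120 + 0.0068 = 0.1192
Σp_1ᵢ² = 0.18² + 0.14² + 0.04² + 0.02² + 0.07² + 0.18² + 0.20² + 0.17² = 0.0324 + 0.0196 + 0.0016 + 0.0004 + 0.0049 + 0.0324 + 0.0400 + 0.0289 = 0.1602
Σp_2ᵢ² = 0.28² + 0.02² + 0.09² + 0.04² + 0.38² + 0.09² + 0.06² + 0.04² = 0.0784 + 0.0004 + 0.0081 + 0.0016 + 0.1444 + 0.0081 + 0.0036 + 0.0016 = 0.2462
O = 0.1192 / √(0.1602 × 0.2462) = 0.1192 / 0.19860 = 0.6002

0.60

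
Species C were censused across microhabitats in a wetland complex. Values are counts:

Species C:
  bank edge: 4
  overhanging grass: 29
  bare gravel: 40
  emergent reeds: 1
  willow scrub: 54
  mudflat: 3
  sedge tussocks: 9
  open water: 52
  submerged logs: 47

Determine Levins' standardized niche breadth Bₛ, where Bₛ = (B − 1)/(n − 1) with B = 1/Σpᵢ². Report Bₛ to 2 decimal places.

0.56

Proportions for Species C (n=239): 4/239=0.0167, 29/239=0.1213, 40/239=0.1674, 1/239=0.0042, 54/239=0.2259, 3/239=0.0126, 9/239=0.0377, 52/239=0.2176, 47/239=0.1967
Σpᵢ² = 0.0167² + 0.1213² + 0.1674² + 0.0042² + 0.2259² + 0.0126² + 0.0377² + 0.2176² + 0.1967² = 0.000279 + 0.014714 + 0.028023 + 0.000018 + 0.051031 + 0.000159 + 0.001421 + 0.047350 + 0.038691 = 0.181686
B = 1 / 0.181686 = 5.5040
Bₛ = (B − 1)/(n − 1) = (5.5040 − 1)/(9 − 1) = 4.5040/8 = 0.5630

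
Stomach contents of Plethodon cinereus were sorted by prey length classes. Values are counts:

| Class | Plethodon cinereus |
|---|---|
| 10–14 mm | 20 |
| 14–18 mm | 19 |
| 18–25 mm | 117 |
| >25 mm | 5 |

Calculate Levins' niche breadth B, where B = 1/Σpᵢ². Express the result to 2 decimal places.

1.79

Proportions for Plethodon cinereus (n=161): 20/161=0.1242, 19/161=0.1180, 117/161=0.7267, 5/161=0.0311
Σpᵢ² = 0.1242² + 0.1180² + 0.7267² + 0.0311² = 0.015426 + 0.013924 + 0.528093 + 0.000967 = 0.558410
B = 1 / 0.558410 = 1.7908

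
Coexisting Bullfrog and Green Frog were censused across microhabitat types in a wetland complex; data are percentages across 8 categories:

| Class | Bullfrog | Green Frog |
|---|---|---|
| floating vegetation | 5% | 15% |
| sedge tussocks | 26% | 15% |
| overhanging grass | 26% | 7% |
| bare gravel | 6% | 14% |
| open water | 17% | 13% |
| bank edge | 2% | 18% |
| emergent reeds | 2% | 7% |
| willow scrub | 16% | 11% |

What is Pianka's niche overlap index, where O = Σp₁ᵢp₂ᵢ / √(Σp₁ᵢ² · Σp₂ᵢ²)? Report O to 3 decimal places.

Convert percentages to proportions (divide by 100).
Σ p₁ᵢp₂ᵢ = 0.0075 + 0.0390 + 0.0182 + 0.0084 + 0.0221 + 0.0036 + 0.0014 + 0.0176 = 0.1178
Σp_1ᵢ² = 0.05² + 0.26² + 0.26² + 0.06² + 0.17² + 0.02² + 0.02² + 0.16² = 0.0025 + 0.0676 + 0.0676 + 0.0036 + 0.0289 + 0.0004 + 0.0004 + 0.0256 = 0.1966
Σp_2ᵢ² = 0.15² + 0.15² + 0.07² + 0.14² + 0.13² + 0.18² + 0.07² + 0.11² = 0.0225 + 0.0225 + 0.0049 + 0.0196 + 0.0169 + 0.0324 + 0.0049 + 0.0121 = 0.1358
O = 0.1178 / √(0.1966 × 0.1358) = 0.1178 / 0.163396 = 0.72095

0.721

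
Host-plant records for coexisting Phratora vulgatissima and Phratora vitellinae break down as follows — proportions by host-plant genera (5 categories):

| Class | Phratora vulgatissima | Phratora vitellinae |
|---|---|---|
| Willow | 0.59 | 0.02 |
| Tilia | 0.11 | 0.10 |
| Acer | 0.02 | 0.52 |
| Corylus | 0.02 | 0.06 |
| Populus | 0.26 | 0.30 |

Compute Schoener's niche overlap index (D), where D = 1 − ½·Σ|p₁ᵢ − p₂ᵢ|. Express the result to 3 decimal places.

Σ|p₁ᵢ − p₂ᵢ| = 0.57 + 0.01 + 0.50 + 0.04 + 0.04 = 1.16
D = 1 − ½ × 1.16 = 1 − 0.580 = 0.42000

0.420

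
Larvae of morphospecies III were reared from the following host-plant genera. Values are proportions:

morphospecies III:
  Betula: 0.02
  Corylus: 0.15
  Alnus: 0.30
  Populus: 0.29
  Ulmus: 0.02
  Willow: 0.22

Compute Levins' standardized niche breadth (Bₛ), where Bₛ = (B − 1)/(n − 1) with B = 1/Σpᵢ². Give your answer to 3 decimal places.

Σpᵢ² = 0.02² + 0.15² + 0.30² + 0.29² + 0.02² + 0.22² = 0.0004 + 0.0225 + 0.0900 + 0.0841 + 0.0004 + 0.0484 = 0.2458
B = 1 / 0.2458 = 4.06835
Bₛ = (B − 1)/(n − 1) = (4.06835 − 1)/(6 − 1) = 3.06835/5 = 0.61367

0.614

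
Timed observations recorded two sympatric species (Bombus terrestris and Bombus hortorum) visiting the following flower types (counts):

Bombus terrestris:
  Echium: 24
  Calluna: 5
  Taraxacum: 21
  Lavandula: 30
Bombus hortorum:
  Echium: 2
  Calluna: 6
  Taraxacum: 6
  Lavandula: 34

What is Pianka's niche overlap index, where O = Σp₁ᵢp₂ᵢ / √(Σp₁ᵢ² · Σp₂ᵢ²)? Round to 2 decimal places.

0.79

Proportions for Bombus terrestris (n=80): 24/80=0.3000, 5/80=0.0625, 21/80=0.2625, 30/80=0.3750
Proportions for Bombus hortorum (n=48): 2/48=0.0417, 6/48=0.1250, 6/48=0.1250, 34/48=0.7083
Σ p₁ᵢp₂ᵢ = 0.012510 + 0.007813 + 0.032813 + 0.265613 = 0.318749
Σp_1ᵢ² = 0.3000² + 0.0625² + 0.2625² + 0.3750² = 0.090000 + 0.003906 + 0.068906 + 0.140625 = 0.303437
Σp_2ᵢ² = 0.0417² + 0.1250² + 0.1250² + 0.7083² = 0.001739 + 0.015625 + 0.015625 + 0.501689 = 0.534678
O = 0.318749 / √(0.303437 × 0.534678) = 0.318749 / 0.4027916 = 0.7913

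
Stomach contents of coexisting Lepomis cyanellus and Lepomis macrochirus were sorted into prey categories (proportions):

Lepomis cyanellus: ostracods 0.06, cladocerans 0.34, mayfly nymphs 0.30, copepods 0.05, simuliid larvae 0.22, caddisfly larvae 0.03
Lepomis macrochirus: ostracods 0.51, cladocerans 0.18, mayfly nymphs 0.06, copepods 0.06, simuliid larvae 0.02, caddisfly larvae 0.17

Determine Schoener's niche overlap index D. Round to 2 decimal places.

Σ|p₁ᵢ − p₂ᵢ| = 0.45 + 0.16 + 0.24 + 0.01 + 0.20 + 0.14 = 1.20
D = 1 − ½ × 1.20 = 1 − 0.600 = 0.4000

0.40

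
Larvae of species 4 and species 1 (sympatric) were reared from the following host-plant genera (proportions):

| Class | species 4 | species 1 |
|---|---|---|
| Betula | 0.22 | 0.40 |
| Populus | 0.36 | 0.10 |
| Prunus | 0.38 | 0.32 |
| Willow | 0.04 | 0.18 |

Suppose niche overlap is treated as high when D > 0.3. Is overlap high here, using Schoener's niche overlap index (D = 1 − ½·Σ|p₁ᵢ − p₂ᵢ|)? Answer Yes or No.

Yes

Σ|p₁ᵢ − p₂ᵢ| = 0.18 + 0.26 + 0.06 + 0.14 = 0.64
D = 1 − ½ × 0.64 = 1 − 0.320 = 0.6800
D = 0.6800 > 0.3 → Yes.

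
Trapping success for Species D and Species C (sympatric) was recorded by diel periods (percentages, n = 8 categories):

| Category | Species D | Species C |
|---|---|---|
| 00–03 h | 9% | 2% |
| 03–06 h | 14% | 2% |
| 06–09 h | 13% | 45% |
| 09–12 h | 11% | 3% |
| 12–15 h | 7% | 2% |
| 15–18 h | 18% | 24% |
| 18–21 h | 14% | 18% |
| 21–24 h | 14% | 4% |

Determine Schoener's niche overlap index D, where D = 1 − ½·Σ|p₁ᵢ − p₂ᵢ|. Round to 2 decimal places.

Convert percentages to proportions (divide by 100).
Σ|p₁ᵢ − p₂ᵢ| = 0.07 + 0.12 + 0.32 + 0.08 + 0.05 + 0.06 + 0.04 + 0.10 = 0.84
D = 1 − ½ × 0.84 = 1 − 0.420 = 0.5800

0.58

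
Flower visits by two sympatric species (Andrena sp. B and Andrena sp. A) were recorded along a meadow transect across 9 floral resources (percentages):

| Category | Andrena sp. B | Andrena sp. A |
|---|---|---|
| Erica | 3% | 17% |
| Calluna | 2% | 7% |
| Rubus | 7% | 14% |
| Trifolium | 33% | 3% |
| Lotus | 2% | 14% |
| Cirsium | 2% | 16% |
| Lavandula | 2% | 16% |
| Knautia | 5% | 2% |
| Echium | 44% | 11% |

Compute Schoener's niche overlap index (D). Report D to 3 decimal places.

0.340

Convert percentages to proportions (divide by 100).
Σ|p₁ᵢ − p₂ᵢ| = 0.14 + 0.05 + 0.07 + 0.30 + 0.12 + 0.14 + 0.14 + 0.03 + 0.33 = 1.32
D = 1 − ½ × 1.32 = 1 − 0.660 = 0.34000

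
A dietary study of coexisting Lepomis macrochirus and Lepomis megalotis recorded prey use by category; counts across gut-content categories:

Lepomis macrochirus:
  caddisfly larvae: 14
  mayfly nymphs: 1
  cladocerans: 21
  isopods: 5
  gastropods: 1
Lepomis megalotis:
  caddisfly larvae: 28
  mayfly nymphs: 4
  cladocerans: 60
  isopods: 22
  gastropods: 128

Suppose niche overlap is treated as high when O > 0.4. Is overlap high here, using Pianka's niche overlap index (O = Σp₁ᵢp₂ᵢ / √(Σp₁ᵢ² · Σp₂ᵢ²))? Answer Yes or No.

Yes

Proportions for Lepomis macrochirus (n=42): 14/42=0.3333, 1/42=0.0238, 21/42=0.5000, 5/42=0.1190, 1/42=0.0238
Proportions for Lepomis megalotis (n=242): 28/242=0.1157, 4/242=0.0165, 60/242=0.2479, 22/242=0.0909, 128/242=0.5289
Σ p₁ᵢp₂ᵢ = 0.038563 + 0.000393 + 0.123950 + 0.010817 + 0.012588 = 0.186311
Σp_1ᵢ² = 0.3333² + 0.0238² + 0.5000² + 0.1190² + 0.0238² = 0.111089 + 0.000566 + 0.250000 + 0.014161 + 0.000566 = 0.376382
Σp_2ᵢ² = 0.1157² + 0.0165² + 0.2479² + 0.0909² + 0.5289² = 0.013386 + 0.000272 + 0.061454 + 0.008263 + 0.279735 = 0.363110
O = 0.186311 / √(0.376382 × 0.363110) = 0.186311 / 0.3696864 = 0.5040
O = 0.5040 > 0.4 → Yes.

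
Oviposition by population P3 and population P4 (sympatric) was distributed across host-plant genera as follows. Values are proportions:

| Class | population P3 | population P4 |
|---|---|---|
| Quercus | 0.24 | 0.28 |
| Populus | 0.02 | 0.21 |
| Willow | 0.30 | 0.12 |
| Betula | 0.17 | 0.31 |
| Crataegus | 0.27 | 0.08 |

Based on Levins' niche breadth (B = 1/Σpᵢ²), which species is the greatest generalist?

Σp_P3ᵢ² = 0.24² + 0.02² + 0.30² + 0.17² + 0.27² = 0.0576 + 0.0004 + 0.0900 + 0.0289 + 0.0729 = 0.2498
B_P3 = 1 / 0.2498 = 4.0032
Σp_P4ᵢ² = 0.28² + 0.21² + 0.12² + 0.31² + 0.08² = 0.0784 + 0.0441 + 0.0144 + 0.0961 + 0.0064 = 0.2394
B_P4 = 1 / 0.2394 = 4.1771
Highest B → broadest niche (most generalist): population P4 (B = 4.18).

population P4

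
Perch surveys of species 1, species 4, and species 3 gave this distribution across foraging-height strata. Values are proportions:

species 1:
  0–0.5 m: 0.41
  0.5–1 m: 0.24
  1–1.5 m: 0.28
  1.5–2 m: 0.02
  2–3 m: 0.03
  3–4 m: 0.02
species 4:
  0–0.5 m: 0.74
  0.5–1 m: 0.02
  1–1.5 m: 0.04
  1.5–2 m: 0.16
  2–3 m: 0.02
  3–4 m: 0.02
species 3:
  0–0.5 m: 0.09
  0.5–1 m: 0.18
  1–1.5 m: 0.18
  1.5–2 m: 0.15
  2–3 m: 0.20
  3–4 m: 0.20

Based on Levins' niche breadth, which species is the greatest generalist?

species 3

Σp_1ᵢ² = 0.41² + 0.24² + 0.28² + 0.02² + 0.03² + 0.02² = 0.1681 + 0.0576 + 0.0784 + 0.0004 + 0.0009 + 0.0004 = 0.3058
B_1 = 1 / 0.3058 = 3.2701
Σp_4ᵢ² = 0.74² + 0.02² + 0.04² + 0.16² + 0.02² + 0.02² = 0.5476 + 0.0004 + 0.0016 + 0.0256 + 0.0004 + 0.0004 = 0.5760
B_4 = 1 / 0.5760 = 1.7361
Σp_3ᵢ² = 0.09² + 0.18² + 0.18² + 0.15² + 0.20² + 0.20² = 0.0081 + 0.0324 + 0.0324 + 0.0225 + 0.0400 + 0.0400 = 0.1754
B_3 = 1 / 0.1754 = 5.7013
Highest B → broadest niche (most generalist): species 3 (B = 5.70).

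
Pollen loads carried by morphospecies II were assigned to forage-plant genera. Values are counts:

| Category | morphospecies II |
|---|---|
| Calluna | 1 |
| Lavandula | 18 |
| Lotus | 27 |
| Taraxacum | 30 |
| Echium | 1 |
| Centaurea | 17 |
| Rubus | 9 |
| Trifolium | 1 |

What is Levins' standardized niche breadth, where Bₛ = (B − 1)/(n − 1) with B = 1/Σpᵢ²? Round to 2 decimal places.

0.52

Proportions for morphospecies II (n=104): 1/104=0.0096, 18/104=0.1731, 27/104=0.2596, 30/104=0.2885, 1/104=0.0096, 17/104=0.1635, 9/104=0.0865, 1/104=0.0096
Σpᵢ² = 0.0096² + 0.1731² + 0.2596² + 0.2885² + 0.0096² + 0.1635² + 0.0865² + 0.0096² = 0.000092 + 0.029964 + 0.067392 + 0.083232 + 0.000092 + 0.026732 + 0.007482 + 0.000092 = 0.215078
B = 1 / 0.215078 = 4.6495
Bₛ = (B − 1)/(n − 1) = (4.6495 − 1)/(8 − 1) = 3.6495/7 = 0.5214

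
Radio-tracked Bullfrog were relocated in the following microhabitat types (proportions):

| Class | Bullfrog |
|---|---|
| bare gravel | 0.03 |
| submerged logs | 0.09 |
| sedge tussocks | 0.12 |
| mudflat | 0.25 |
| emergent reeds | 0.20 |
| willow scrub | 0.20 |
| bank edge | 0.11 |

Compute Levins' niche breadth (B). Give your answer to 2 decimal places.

Σpᵢ² = 0.03² + 0.09² + 0.12² + 0.25² + 0.20² + 0.20² + 0.11² = 0.0009 + 0.0081 + 0.0144 + 0.0625 + 0.0400 + 0.0400 + 0.0121 = 0.1780
B = 1 / 0.1780 = 5.6180

5.62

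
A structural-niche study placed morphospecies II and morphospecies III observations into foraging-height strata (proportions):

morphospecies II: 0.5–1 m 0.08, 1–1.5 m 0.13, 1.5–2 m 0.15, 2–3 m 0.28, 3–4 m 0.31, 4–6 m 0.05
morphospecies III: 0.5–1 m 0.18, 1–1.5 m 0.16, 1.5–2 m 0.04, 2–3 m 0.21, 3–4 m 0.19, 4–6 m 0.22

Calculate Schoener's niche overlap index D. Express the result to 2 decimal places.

Σ|p₁ᵢ − p₂ᵢ| = 0.10 + 0.03 + 0.11 + 0.07 + 0.12 + 0.17 = 0.60
D = 1 − ½ × 0.60 = 1 − 0.300 = 0.7000

0.70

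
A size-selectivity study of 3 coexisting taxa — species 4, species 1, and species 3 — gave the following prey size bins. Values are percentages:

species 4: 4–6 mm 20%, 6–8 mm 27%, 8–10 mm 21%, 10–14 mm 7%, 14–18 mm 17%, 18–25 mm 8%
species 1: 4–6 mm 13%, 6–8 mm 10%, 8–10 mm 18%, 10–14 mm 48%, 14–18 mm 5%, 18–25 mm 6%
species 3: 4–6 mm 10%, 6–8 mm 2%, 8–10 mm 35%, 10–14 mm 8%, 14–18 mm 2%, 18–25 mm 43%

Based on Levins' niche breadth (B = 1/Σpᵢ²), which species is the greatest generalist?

Convert percentages to proportions (divide by 100).
Σp_4ᵢ² = 0.20² + 0.27² + 0.21² + 0.07² + 0.17² + 0.08² = 0.0400 + 0.0729 + 0.0441 + 0.0049 + 0.0289 + 0.0064 = 0.1972
B_4 = 1 / 0.1972 = 5.0710
Σp_1ᵢ² = 0.13² + 0.10² + 0.18² + 0.48² + 0.05² + 0.06² = 0.0169 + 0.0100 + 0.0324 + 0.2304 + 0.0025 + 0.0036 = 0.2958
B_1 = 1 / 0.2958 = 3.3807
Σp_3ᵢ² = 0.10² + 0.02² + 0.35² + 0.08² + 0.02² + 0.43² = 0.0100 + 0.0004 + 0.1225 + 0.0064 + 0.0004 + 0.1849 = 0.3246
B_3 = 1 / 0.3246 = 3.0807
Highest B → broadest niche (most generalist): species 4 (B = 5.07).

species 4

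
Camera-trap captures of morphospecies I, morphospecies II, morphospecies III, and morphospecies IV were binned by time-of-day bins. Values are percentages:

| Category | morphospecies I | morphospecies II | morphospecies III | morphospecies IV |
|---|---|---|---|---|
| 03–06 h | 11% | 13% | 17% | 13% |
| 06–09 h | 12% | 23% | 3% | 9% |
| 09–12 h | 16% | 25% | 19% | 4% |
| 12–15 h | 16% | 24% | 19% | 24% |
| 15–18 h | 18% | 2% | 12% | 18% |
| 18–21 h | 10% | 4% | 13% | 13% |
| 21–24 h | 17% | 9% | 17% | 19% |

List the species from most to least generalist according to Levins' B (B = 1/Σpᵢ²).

Convert percentages to proportions (divide by 100).
Σp_Iᵢ² = 0.11² + 0.12² + 0.16² + 0.16² + 0.18² + 0.10² + 0.17² = 0.0121 + 0.0144 + 0.0256 + 0.0256 + 0.0324 + 0.0100 + 0.0289 = 0.1490
B_I = 1 / 0.1490 = 6.7114
Σp_IIᵢ² = 0.13² + 0.23² + 0.25² + 0.24² + 0.02² + 0.04² + 0.09² = 0.0169 + 0.0529 + 0.0625 + 0.0576 + 0.0004 + 0.0016 + 0.0081 = 0.2000
B_II = 1 / 0.2000 = 5.0000
Σp_IIIᵢ² = 0.17² + 0.03² + 0.19² + 0.19² + 0.12² + 0.13² + 0.17² = 0.0289 + 0.0009 + 0.0361 + 0.0361 + 0.0144 + 0.0169 + 0.0289 = 0.1622
B_III = 1 / 0.1622 = 6.1652
Σp_IVᵢ² = 0.13² + 0.09² + 0.04² + 0.24² + 0.18² + 0.13² + 0.19² = 0.0169 + 0.0081 + 0.0016 + 0.0576 + 0.0324 + 0.0169 + 0.0361 = 0.1696
B_IV = 1 / 0.1696 = 5.8962
Ranking by B (broadest → narrowest): morphospecies I (6.71) > morphospecies III (6.17) > morphospecies IV (5.90) > morphospecies II (5.00)

morphospecies I > morphospecies III > morphospecies IV > morphospecies II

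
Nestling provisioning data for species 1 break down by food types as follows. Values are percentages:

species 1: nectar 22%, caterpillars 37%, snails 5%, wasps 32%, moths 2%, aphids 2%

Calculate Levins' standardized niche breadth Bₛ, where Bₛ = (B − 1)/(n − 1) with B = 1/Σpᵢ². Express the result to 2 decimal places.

Convert percentages to proportions (divide by 100).
Σpᵢ² = 0.22² + 0.37² + 0.05² + 0.32² + 0.02² + 0.02² = 0.0484 + 0.1369 + 0.0025 + 0.1024 + 0.0004 + 0.0004 = 0.2910
B = 1 / 0.2910 = 3.4364
Bₛ = (B − 1)/(n − 1) = (3.4364 − 1)/(6 − 1) = 2.4364/5 = 0.4873

0.49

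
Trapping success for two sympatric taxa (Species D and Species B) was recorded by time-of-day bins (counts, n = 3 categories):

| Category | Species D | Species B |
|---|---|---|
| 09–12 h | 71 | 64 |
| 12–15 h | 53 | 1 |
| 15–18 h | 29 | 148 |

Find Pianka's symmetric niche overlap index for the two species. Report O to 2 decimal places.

Proportions for Species D (n=153): 71/153=0.4641, 53/153=0.3464, 29/153=0.1895
Proportions for Species B (n=213): 64/213=0.3005, 1/213=0.0047, 148/213=0.6948
Σ p₁ᵢp₂ᵢ = 0.139462 + 0.001628 + 0.131665 = 0.272755
Σp_1ᵢ² = 0.4641² + 0.3464² + 0.1895² = 0.215389 + 0.119993 + 0.035910 = 0.371292
Σp_2ᵢ² = 0.3005² + 0.0047² + 0.6948² = 0.090300 + 0.000022 + 0.482747 = 0.573069
O = 0.272755 / √(0.371292 × 0.573069) = 0.272755 / 0.4612764 = 0.5913

0.59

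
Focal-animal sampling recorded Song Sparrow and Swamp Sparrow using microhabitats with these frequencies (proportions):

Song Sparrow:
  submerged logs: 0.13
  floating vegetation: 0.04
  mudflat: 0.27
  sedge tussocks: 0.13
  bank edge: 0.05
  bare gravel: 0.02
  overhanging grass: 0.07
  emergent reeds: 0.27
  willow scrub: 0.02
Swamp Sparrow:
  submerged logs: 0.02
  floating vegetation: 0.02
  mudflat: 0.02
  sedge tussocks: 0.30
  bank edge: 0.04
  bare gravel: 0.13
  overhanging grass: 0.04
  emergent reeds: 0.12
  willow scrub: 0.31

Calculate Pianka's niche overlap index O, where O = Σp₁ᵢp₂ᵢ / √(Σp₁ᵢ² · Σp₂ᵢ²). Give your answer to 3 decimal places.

Σ p₁ᵢp₂ᵢ = 0.0026 + 0.0008 + 0.0054 + 0.0390 + 0.0020 + 0.0026 + 0.0028 + 0.0324 + 0.0062 = 0.0938
Σp_1ᵢ² = 0.13² + 0.04² + 0.27² + 0.13² + 0.05² + 0.02² + 0.07² + 0.27² + 0.02² = 0.0169 + 0.0016 + 0.0729 + 0.0169 + 0.0025 + 0.0004 + 0.0049 + 0.0729 + 0.0004 = 0.1894
Σp_2ᵢ² = 0.02² + 0.02² + 0.02² + 0.30² + 0.04² + 0.13² + 0.04² + 0.12² + 0.31² = 0.0004 + 0.0004 + 0.0004 + 0.0900 + 0.0016 + 0.0169 + 0.0016 + 0.0144 + 0.0961 = 0.2218
O = 0.0938 / √(0.1894 × 0.2218) = 0.0938 / 0.204961 = 0.45765

0.458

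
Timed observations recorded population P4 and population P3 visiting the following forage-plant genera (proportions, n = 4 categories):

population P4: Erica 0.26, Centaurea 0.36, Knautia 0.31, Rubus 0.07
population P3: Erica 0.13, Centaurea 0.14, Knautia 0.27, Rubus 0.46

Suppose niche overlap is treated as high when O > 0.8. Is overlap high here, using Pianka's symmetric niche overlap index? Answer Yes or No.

No

Σ p₁ᵢp₂ᵢ = 0.0338 + 0.0504 + 0.0837 + 0.0322 = 0.2001
Σp_1ᵢ² = 0.26² + 0.36² + 0.31² + 0.07² = 0.0676 + 0.1296 + 0.0961 + 0.0049 = 0.2982
Σp_2ᵢ² = 0.13² + 0.14² + 0.27² + 0.46² = 0.0169 + 0.0196 + 0.0729 + 0.2116 = 0.3210
O = 0.2001 / √(0.2982 × 0.3210) = 0.2001 / 0.30939 = 0.6468
O = 0.6468 < 0.8 → No.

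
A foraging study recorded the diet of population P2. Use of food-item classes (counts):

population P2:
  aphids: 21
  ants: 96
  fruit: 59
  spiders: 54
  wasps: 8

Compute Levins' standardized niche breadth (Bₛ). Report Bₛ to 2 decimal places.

Proportions for population P2 (n=238): 21/238=0.0882, 96/238=0.4034, 59/238=0.2479, 54/238=0.2269, 8/238=0.0336
Σpᵢ² = 0.0882² + 0.4034² + 0.2479² + 0.2269² + 0.0336² = 0.007779 + 0.162732 + 0.061454 + 0.051484 + 0.001129 = 0.284578
B = 1 / 0.284578 = 3.5140
Bₛ = (B − 1)/(n − 1) = (3.5140 − 1)/(5 − 1) = 2.5140/4 = 0.6285

0.63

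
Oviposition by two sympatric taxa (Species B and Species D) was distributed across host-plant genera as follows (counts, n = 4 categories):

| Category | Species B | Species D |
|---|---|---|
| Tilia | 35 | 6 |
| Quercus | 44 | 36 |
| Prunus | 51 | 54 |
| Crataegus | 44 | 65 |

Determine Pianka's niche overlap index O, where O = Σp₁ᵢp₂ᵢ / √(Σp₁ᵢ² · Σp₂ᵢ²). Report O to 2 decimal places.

Proportions for Species B (n=174): 35/174=0.2011, 44/174=0.2529, 51/174=0.2931, 44/174=0.2529
Proportions for Species D (n=161): 6/161=0.0373, 36/161=0.2236, 54/161=0.3354, 65/161=0.4037
Σ p₁ᵢp₂ᵢ = 0.007501 + 0.056548 + 0.098306 + 0.102096 = 0.264451
Σp_1ᵢ² = 0.2011² + 0.2529² + 0.2931² + 0.2529² = 0.040441 + 0.063958 + 0.085908 + 0.063958 = 0.254265
Σp_2ᵢ² = 0.0373² + 0.2236² + 0.3354² + 0.4037² = 0.001391 + 0.049997 + 0.112493 + 0.162974 = 0.326855
O = 0.264451 / √(0.254265 × 0.326855) = 0.264451 / 0.2882842 = 0.9173

0.92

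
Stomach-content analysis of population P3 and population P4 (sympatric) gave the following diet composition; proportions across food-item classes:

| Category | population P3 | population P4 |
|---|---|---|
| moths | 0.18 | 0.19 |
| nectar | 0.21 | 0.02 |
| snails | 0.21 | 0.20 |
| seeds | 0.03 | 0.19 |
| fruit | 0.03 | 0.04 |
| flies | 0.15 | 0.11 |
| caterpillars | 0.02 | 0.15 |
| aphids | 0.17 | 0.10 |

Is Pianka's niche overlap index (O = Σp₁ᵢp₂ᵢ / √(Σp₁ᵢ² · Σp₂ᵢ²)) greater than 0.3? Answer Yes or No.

Σ p₁ᵢp₂ᵢ = 0.0342 + 0.0042 + 0.0420 + 0.0057 + 0.0012 + 0.0165 + 0.0030 + 0.0170 = 0.1238
Σp_1ᵢ² = 0.18² + 0.21² + 0.21² + 0.03² + 0.03² + 0.15² + 0.02² + 0.17² = 0.0324 + 0.0441 + 0.0441 + 0.0009 + 0.0009 + 0.0225 + 0.0004 + 0.0289 = 0.1742
Σp_2ᵢ² = 0.19² + 0.02² + 0.20² + 0.19² + 0.04² + 0.11² + 0.15² + 0.10² = 0.0361 + 0.0004 + 0.0400 + 0.0361 + 0.0016 + 0.0121 + 0.0225 + 0.0100 = 0.1588
O = 0.1238 / √(0.1742 × 0.1588) = 0.1238 / 0.16632 = 0.7443
O = 0.7443 > 0.3 → Yes.

Yes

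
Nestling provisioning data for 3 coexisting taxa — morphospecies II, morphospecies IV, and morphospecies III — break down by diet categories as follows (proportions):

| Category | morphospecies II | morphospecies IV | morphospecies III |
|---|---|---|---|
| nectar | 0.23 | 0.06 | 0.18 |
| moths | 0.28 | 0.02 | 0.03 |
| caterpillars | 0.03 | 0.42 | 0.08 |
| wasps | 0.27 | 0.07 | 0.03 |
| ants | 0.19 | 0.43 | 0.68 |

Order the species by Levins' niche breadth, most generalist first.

Σp_IIᵢ² = 0.23² + 0.28² + 0.03² + 0.27² + 0.19² = 0.0529 + 0.0784 + 0.0009 + 0.0729 + 0.0361 = 0.2412
B_II = 1 / 0.2412 = 4.1459
Σp_IVᵢ² = 0.06² + 0.02² + 0.42² + 0.07² + 0.43² = 0.0036 + 0.0004 + 0.1764 + 0.0049 + 0.1849 = 0.3702
B_IV = 1 / 0.3702 = 2.7012
Σp_IIIᵢ² = 0.18² + 0.03² + 0.08² + 0.03² + 0.68² = 0.0324 + 0.0009 + 0.0064 + 0.0009 + 0.4624 = 0.5030
B_III = 1 / 0.5030 = 1.9881
Ranking by B (broadest → narrowest): morphospecies II (4.15) > morphospecies IV (2.70) > morphospecies III (1.99)

morphospecies II > morphospecies IV > morphospecies III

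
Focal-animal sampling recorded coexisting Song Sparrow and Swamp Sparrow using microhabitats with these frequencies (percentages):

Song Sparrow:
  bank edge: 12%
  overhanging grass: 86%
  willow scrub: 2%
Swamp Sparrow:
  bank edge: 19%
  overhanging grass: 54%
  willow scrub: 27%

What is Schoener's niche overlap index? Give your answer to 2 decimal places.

Convert percentages to proportions (divide by 100).
Σ|p₁ᵢ − p₂ᵢ| = 0.07 + 0.32 + 0.25 = 0.64
D = 1 − ½ × 0.64 = 1 − 0.320 = 0.6800

0.68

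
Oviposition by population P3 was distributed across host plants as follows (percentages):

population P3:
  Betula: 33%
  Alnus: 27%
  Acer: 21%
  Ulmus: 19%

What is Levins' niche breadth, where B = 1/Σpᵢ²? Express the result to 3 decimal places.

Convert percentages to proportions (divide by 100).
Σpᵢ² = 0.33² + 0.27² + 0.21² + 0.19² = 0.1089 + 0.0729 + 0.0441 + 0.0361 = 0.2620
B = 1 / 0.2620 = 3.81679

3.817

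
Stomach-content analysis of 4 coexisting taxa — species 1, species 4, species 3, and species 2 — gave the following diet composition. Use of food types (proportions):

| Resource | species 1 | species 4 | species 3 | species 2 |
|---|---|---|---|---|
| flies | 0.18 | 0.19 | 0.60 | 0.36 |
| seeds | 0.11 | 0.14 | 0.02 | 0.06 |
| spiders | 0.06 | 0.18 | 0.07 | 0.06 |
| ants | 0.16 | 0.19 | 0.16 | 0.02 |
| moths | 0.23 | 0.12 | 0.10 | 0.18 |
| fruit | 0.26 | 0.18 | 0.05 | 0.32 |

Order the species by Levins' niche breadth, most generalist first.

Σp_1ᵢ² = 0.18² + 0.11² + 0.06² + 0.16² + 0.23² + 0.26² = 0.0324 + 0.0121 + 0.0036 + 0.0256 + 0.0529 + 0.0676 = 0.1942
B_1 = 1 / 0.1942 = 5.1493
Σp_4ᵢ² = 0.19² + 0.14² + 0.18² + 0.19² + 0.12² + 0.18² = 0.0361 + 0.0196 + 0.0324 + 0.0361 + 0.0144 + 0.0324 = 0.1710
B_4 = 1 / 0.1710 = 5.8480
Σp_3ᵢ² = 0.60² + 0.02² + 0.07² + 0.16² + 0.10² + 0.05² = 0.3600 + 0.0004 + 0.0049 + 0.0256 + 0.0100 + 0.0025 = 0.4034
B_3 = 1 / 0.4034 = 2.4789
Σp_2ᵢ² = 0.36² + 0.06² + 0.06² + 0.02² + 0.18² + 0.32² = 0.1296 + 0.0036 + 0.0036 + 0.0004 + 0.0324 + 0.1024 = 0.2720
B_2 = 1 / 0.2720 = 3.6765
Ranking by B (broadest → narrowest): species 4 (5.85) > species 1 (5.15) > species 2 (3.68) > species 3 (2.48)

species 4 > species 1 > species 2 > species 3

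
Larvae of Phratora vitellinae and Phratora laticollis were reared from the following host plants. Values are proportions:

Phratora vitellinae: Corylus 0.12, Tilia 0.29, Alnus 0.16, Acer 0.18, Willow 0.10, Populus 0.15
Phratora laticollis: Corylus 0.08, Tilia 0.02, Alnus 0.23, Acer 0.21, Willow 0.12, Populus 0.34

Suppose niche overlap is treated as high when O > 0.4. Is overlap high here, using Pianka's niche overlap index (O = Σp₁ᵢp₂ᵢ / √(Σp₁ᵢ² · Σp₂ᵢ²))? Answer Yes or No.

Σ p₁ᵢp₂ᵢ = 0.0096 + 0.0058 + 0.0368 + 0.0378 + 0.0120 + 0.0510 = 0.1530
Σp_1ᵢ² = 0.12² + 0.29² + 0.16² + 0.18² + 0.10² + 0.15² = 0.0144 + 0.0841 + 0.0256 + 0.0324 + 0.0100 + 0.0225 = 0.1890
Σp_2ᵢ² = 0.08² + 0.02² + 0.23² + 0.21² + 0.12² + 0.34² = 0.0064 + 0.0004 + 0.0529 + 0.0441 + 0.0144 + 0.1156 = 0.2338
O = 0.1530 / √(0.1890 × 0.2338) = 0.1530 / 0.21021 = 0.7278
O = 0.7278 > 0.4 → Yes.

Yes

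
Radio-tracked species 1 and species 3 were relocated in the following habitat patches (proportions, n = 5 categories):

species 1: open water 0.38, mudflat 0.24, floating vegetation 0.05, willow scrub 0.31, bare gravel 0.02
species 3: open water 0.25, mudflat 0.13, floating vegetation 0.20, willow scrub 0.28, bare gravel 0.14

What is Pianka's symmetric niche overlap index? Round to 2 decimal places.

Σ p₁ᵢp₂ᵢ = 0.0950 + 0.0312 + 0.0100 + 0.0868 + 0.0028 = 0.2258
Σp_1ᵢ² = 0.38² + 0.24² + 0.05² + 0.31² + 0.02² = 0.1444 + 0.0576 + 0.0025 + 0.0961 + 0.0004 = 0.3010
Σp_2ᵢ² = 0.25² + 0.13² + 0.20² + 0.28² + 0.14² = 0.0625 + 0.0169 + 0.0400 + 0.0784 + 0.0196 = 0.2174
O = 0.2258 / √(0.3010 × 0.2174) = 0.2258 / 0.25581 = 0.8827

0.88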